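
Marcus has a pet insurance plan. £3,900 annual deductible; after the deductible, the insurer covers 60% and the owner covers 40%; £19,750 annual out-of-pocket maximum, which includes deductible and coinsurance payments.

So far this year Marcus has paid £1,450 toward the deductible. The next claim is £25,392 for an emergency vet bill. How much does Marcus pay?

£11,626.80

£1,450 of the £3,900 deductible is already met, leaving £2,450.
After the £2,450 deductible portion, £25,392 − £2,450 = £22,942 is subject to coinsurance.
Coinsurance: £22,942 × 40% = £9,176.80.
So the owner owes £2,450 + £9,176.80 = £11,626.80 before any cap.
Total out-of-pocket so far would be £1,450 + £11,626.80 = £13,076.80, below the £19,750 cap — no reduction.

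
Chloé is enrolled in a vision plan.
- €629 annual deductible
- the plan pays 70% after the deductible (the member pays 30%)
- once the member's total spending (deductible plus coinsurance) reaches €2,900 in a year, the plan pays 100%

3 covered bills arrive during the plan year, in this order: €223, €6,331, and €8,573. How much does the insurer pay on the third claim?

€8,079.50

Bill 1, €223: entire amount goes to the deductible. Member pays €223; OOP now €223. Insurer: €223 − €223 = €0.
Bill 2, €6,331: deductible takes €406, €5,925 remains; member's 30% is €1,777.50. Member pays €2,183.50; OOP now €2,406.50. Plan pays €6,331 − €2,183.50 = €4,147.50.
Bill 3, €8,573: deductible already satisfied, so member's share is 30% × €8,573 = €2,571.90. That would push OOP to €4,978.40, over the €2,900 cap, so member pays €2,900 − €2,406.50 = €493.50. Plan pays €8,573 − €493.50 = €8,079.50.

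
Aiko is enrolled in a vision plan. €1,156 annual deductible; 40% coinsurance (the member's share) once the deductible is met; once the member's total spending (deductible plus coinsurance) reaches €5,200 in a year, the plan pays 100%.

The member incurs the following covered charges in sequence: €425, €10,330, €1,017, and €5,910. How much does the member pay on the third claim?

€204.40

Claim 1 — €425: entire amount goes to the deductible. Cost to member: €425. OOP to date €425.
Claim 2 — €10,330: deductible takes €731, €9,599 remains; 40% of €9,599 = €3,839.60. Member pays €4,570.60; OOP now €4,995.60.
Claim 3 — €1,017: 40% coinsurance on €1,017 = €406.80. OOP would hit €5,402.40 > €5,200, so the cap limits the member to €5,200 − €4,995.60 = €204.40.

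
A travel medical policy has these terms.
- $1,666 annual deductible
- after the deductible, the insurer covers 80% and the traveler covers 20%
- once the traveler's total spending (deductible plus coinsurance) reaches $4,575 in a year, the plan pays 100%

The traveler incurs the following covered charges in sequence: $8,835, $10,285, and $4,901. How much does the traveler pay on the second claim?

Bill 1, $8,835: deductible takes $1,666, $7,169 remains; 20% of $7,169 = $1,433.80. Traveler pays $3,099.80; OOP now $3,099.80.
Bill 2, $10,285: 20% coinsurance on $10,285 = $2,057. OOP would hit $5,156.80 > $4,575, so the cap limits the traveler to $4,575 − $3,099.80 = $1,475.20.

$1,475.20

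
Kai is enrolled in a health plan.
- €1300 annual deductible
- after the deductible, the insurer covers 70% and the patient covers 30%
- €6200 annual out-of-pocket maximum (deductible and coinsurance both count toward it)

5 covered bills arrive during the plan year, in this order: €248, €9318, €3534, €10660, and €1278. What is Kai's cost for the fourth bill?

€1360

Bill 1, €248: fully absorbed by the deductible. Patient owes €248 (running OOP €248).
Bill 2, €9318: €1052 finishes the deductible; €8266 goes to coinsurance; patient's 30% is €2479.80. Patient pays €3531.80; OOP now €3779.80.
Bill 3, €3534: deductible already satisfied, so patient's share is 30% × €3534 = €1060.20. Patient pays €1060.20; OOP now €4840.
Bill 4, €10660: deductible met; 30% of €10660 = €3198. Adding that to €4840 gives €8038, past the €6200 cap; patient pays only €6200 − €4840 = €1360.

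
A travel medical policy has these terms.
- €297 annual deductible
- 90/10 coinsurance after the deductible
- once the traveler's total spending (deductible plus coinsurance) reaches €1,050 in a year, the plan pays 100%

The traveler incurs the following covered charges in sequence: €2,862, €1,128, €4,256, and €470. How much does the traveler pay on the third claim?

€383.70

Claim 1 (€2,862): €297 to deductible, leaving €2,565; 10% of €2,565 = €256.50. Cost to traveler: €553.50. OOP to date €553.50.
Claim 2 (€1,128): deductible met; 10% of €1,128 = €112.80. Traveler owes €112.80 (running OOP €666.30).
Claim 3 (€4,256): deductible already satisfied, so traveler's share is 10% × €4,256 = €425.60. That would push OOP to €1,091.90, over the €1,050 cap, so traveler pays €1,050 − €666.30 = €383.70.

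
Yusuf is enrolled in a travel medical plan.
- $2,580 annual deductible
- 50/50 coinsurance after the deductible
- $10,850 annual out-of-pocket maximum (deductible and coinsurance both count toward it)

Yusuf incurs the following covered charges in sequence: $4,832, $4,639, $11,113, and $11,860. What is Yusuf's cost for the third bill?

Bill 1, $4,832: $2,580 to deductible, leaving $2,252; coinsurance $2,252 × 50% = $1,126. Traveler owes $3,706 (running OOP $3,706).
Bill 2, $4,639: deductible met; 50% of $4,639 = $2,319.50. Traveler pays $2,319.50; OOP now $6,025.50.
Bill 3, $11,113: 50% coinsurance on $11,113 = $5,556.50. Adding that to $6,025.50 gives $11,582, past the $10,850 cap; traveler pays only $10,850 − $6,025.50 = $4,824.50.

$4,824.50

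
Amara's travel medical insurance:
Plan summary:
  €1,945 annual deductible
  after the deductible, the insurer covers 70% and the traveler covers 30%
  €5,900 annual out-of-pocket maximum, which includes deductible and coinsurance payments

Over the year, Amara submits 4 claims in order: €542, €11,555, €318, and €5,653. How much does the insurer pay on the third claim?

€222.60

Bill 1, €542: fully absorbed by the deductible. Traveler pays €542; OOP now €542. Insurer: €542 − €542 = €0.
Bill 2, €11,555: €1,403 finishes the deductible; €10,152 goes to coinsurance; coinsurance €10,152 × 30% = €3,045.60. Traveler pays €4,448.60; OOP now €4,990.60. Plan pays €11,555 − €4,448.60 = €7,106.40.
Bill 3, €318: deductible already satisfied, so traveler's share is 30% × €318 = €95.40. Traveler pays €95.40; OOP now €5,086. Plan pays €318 − €95.40 = €222.60.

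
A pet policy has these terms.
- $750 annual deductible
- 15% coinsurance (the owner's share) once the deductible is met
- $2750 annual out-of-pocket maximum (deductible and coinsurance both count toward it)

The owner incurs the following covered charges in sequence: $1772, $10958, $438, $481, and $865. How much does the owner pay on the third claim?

#1 ($1772): deductible takes $750, $1022 remains; coinsurance $1022 × 15% = $153.30. Owner owes $903.30 (running OOP $903.30).
#2 ($10958): 15% coinsurance on $10958 = $1643.70. Cost to owner: $1643.70. OOP to date $2547.
#3 ($438): deductible met; 15% of $438 = $65.70. Cost to owner: $65.70. OOP to date $2612.70.

$65.70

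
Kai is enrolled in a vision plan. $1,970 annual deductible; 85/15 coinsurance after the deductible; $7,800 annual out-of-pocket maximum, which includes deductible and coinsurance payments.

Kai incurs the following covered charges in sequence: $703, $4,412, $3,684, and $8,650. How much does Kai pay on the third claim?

$552.60

Claim 1 — $703: fully absorbed by the deductible. Member owes $703 (running OOP $703).
Claim 2 — $4,412: $1,267 to deductible, leaving $3,145; coinsurance $3,145 × 15% = $471.75. Member pays $1,738.75; OOP now $2,441.75.
Claim 3 — $3,684: 15% coinsurance on $3,684 = $552.60. Cost to member: $552.60. OOP to date $2,994.35.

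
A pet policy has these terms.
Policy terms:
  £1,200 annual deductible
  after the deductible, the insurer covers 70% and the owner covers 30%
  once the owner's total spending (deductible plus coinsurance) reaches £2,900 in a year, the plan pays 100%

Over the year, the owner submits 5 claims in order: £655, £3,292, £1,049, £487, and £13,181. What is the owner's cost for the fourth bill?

£146.10

Bill 1, £655: all of it applies to the deductible. Cost to owner: £655. OOP to date £655.
Bill 2, £3,292: £545 finishes the deductible; £2,747 goes to coinsurance; coinsurance £2,747 × 30% = £824.10. Cost to owner: £1,369.10. OOP to date £2,024.10.
Bill 3, £1,049: deductible already satisfied, so owner's share is 30% × £1,049 = £314.70. Cost to owner: £314.70. OOP to date £2,338.80.
Bill 4, £487: 30% coinsurance on £487 = £146.10. Owner owes £146.10 (running OOP £2,484.90).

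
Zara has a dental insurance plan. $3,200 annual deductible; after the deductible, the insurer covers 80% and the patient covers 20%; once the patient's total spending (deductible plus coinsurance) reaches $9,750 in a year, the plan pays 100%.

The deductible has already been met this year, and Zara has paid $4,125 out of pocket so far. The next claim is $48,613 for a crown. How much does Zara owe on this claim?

The deductible is already satisfied, so the full bill goes to coinsurance.
Patient's 20% share of $48,613 is $9,722.60.
Adding $9,722.60 to the $4,125 already spent would give $13,847.60, which exceeds the $9,750 cap; the patient pays just $9,750 − $4,125 = $5,625.

$5,625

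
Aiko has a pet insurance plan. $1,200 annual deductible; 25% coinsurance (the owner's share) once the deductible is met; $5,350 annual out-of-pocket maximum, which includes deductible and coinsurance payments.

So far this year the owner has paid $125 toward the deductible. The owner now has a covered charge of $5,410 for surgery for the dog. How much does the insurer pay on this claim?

$3,251.25

Remaining deductible: $1,200 − $125 = $1,075.
After the $1,075 deductible portion, $5,410 − $1,075 = $4,335 is subject to coinsurance.
Coinsurance: $4,335 × 25% = $1,083.75.
Owner responsibility before any cap: $1,075 + $1,083.75 = $2,158.75.
Total out-of-pocket so far would be $125 + $2,158.75 = $2,283.75, below the $5,350 cap — no reduction.
The insurer covers the remainder: $5,410 − $2,158.75 = $3,251.25.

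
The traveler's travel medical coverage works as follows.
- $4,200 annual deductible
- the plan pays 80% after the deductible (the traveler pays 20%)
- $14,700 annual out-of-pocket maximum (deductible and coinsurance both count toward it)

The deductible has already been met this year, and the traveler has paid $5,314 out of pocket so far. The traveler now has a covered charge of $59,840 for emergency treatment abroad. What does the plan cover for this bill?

$50,454

The deductible is already satisfied, so the full bill goes to coinsurance.
Traveler's 20% share of $59,840 is $11,968.
Adding $11,968 to the $5,314 already spent would give $17,282, which exceeds the $14,700 cap; the traveler pays just $14,700 − $5,314 = $9,386.
The insurer covers the remainder: $59,840 − $9,386 = $50,454.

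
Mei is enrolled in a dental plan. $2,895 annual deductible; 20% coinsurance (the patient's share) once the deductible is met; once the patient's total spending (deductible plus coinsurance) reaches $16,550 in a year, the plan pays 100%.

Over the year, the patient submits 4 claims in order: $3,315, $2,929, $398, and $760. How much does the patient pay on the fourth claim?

Claim 1 ($3,315): $2,895 to deductible, leaving $420; coinsurance $420 × 20% = $84. Cost to patient: $2,979. OOP to date $2,979.
Claim 2 ($2,929): 20% coinsurance on $2,929 = $585.80. Patient owes $585.80 (running OOP $3,564.80).
Claim 3 ($398): deductible already satisfied, so patient's share is 20% × $398 = $79.60. Patient pays $79.60; OOP now $3,644.40.
Claim 4 ($760): 20% coinsurance on $760 = $152. Patient owes $152 (running OOP $3,796.40).

$152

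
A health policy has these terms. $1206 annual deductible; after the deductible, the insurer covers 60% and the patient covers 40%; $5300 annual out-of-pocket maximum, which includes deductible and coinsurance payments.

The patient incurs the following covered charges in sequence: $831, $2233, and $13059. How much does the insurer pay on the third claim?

Bill 1, $831: all of it applies to the deductible. Cost to patient: $831. OOP to date $831. Insurer: $831 − $831 = $0.
Bill 2, $2233: $375 finishes the deductible; $1858 goes to coinsurance; coinsurance $1858 × 40% = $743.20. Patient owes $1118.20 (running OOP $1949.20). Insurer: $2233 − $1118.20 = $1114.80.
Bill 3, $13059: deductible already satisfied, so patient's share is 40% × $13059 = $5223.60. OOP would hit $7172.80 > $5300, so the cap limits the patient to $5300 − $1949.20 = $3350.80. Plan pays $13059 − $3350.80 = $9708.20.

$9708.20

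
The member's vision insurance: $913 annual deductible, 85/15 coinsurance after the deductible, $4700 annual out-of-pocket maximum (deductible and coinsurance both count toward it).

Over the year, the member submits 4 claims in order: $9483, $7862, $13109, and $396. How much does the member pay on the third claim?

$1322.20

Bill 1, $9483: deductible takes $913, $8570 remains; member's 15% is $1285.50. Member owes $2198.50 (running OOP $2198.50).
Bill 2, $7862: deductible already satisfied, so member's share is 15% × $7862 = $1179.30. Cost to member: $1179.30. OOP to date $3377.80.
Bill 3, $13109: 15% coinsurance on $13109 = $1966.35. That would push OOP to $5344.15, over the $4700 cap, so member pays $4700 − $3377.80 = $1322.20.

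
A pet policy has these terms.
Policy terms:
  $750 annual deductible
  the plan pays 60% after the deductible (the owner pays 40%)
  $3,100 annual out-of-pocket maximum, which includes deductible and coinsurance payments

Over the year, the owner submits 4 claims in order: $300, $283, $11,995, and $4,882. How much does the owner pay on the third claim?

#1 ($300): entire amount goes to the deductible. Owner pays $300; OOP now $300.
#2 ($283): all of it applies to the deductible. Owner owes $283 (running OOP $583).
#3 ($11,995): $167 to deductible, leaving $11,828; 40% of $11,828 = $4,731.20. Claim cost before the cap: $167 + $4,731.20 = $4,898.20. OOP would hit $5,481.20 > $3,100, so the cap limits the owner to $3,100 − $583 = $2,517.

$2,517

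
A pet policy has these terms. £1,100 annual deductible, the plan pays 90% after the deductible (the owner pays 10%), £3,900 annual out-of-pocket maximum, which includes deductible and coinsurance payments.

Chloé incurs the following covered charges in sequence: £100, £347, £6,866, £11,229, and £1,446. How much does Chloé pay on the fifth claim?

Bill 1, £100: all of it applies to the deductible. Cost to owner: £100. OOP to date £100.
Bill 2, £347: fully absorbed by the deductible. Cost to owner: £347. OOP to date £447.
Bill 3, £6,866: deductible takes £653, £6,213 remains; coinsurance £6,213 × 10% = £621.30. Cost to owner: £1,274.30. OOP to date £1,721.30.
Bill 4, £11,229: 10% coinsurance on £11,229 = £1,122.90. Owner pays £1,122.90; OOP now £2,844.20.
Bill 5, £1,446: deductible already satisfied, so owner's share is 10% × £1,446 = £144.60. Cost to owner: £144.60. OOP to date £2,988.80.

£144.60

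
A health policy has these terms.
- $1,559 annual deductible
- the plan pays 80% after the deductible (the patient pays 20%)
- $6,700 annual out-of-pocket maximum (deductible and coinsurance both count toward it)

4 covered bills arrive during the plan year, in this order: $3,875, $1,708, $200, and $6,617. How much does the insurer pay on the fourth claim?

Claim 1 ($3,875): $1,559 to deductible, leaving $2,316; 20% of $2,316 = $463.20. Patient pays $2,022.20; OOP now $2,022.20. Insurer: $3,875 − $2,022.20 = $1,852.80.
Claim 2 ($1,708): deductible met; 20% of $1,708 = $341.60. Patient owes $341.60 (running OOP $2,363.80). Insurer: $1,708 − $341.60 = $1,366.40.
Claim 3 ($200): deductible already satisfied, so patient's share is 20% × $200 = $40. Cost to patient: $40. OOP to date $2,403.80. Plan pays $200 − $40 = $160.
Claim 4 ($6,617): 20% coinsurance on $6,617 = $1,323.40. Patient owes $1,323.40 (running OOP $3,727.20). Plan pays $6,617 − $1,323.40 = $5,293.60.

$5,293.60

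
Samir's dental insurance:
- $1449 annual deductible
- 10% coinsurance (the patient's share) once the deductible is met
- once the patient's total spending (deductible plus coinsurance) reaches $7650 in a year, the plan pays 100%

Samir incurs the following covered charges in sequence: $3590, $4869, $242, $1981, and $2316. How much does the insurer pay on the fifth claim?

#1 ($3590): deductible takes $1449, $2141 remains; patient's 10% is $214.10. Cost to patient: $1663.10. OOP to date $1663.10. Plan pays $3590 − $1663.10 = $1926.90.
#2 ($4869): deductible already satisfied, so patient's share is 10% × $4869 = $486.90. Patient owes $486.90 (running OOP $2150). Plan pays $4869 − $486.90 = $4382.10.
#3 ($242): deductible met; 10% of $242 = $24.20. Cost to patient: $24.20. OOP to date $2174.20. Insurer: $242 − $24.20 = $217.80.
#4 ($1981): deductible met; 10% of $1981 = $198.10. Cost to patient: $198.10. OOP to date $2372.30. Plan pays $1981 − $198.10 = $1782.90.
#5 ($2316): deductible already satisfied, so patient's share is 10% × $2316 = $231.60. Patient owes $231.60 (running OOP $2603.90). Plan pays $2316 − $231.60 = $2084.40.

$2084.40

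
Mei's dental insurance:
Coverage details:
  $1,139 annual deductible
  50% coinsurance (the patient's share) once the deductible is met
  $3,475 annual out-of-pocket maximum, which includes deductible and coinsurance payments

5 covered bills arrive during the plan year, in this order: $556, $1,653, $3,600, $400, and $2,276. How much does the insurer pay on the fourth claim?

Claim 1 ($556): all of it applies to the deductible. Patient pays $556; OOP now $556. Insurer: $556 − $556 = $0.
Claim 2 ($1,653): $583 finishes the deductible; $1,070 goes to coinsurance; 50% of $1,070 = $535. Patient owes $1,118 (running OOP $1,674). Plan pays $1,653 − $1,118 = $535.
Claim 3 ($3,600): deductible met; 50% of $3,600 = $1,800. Patient owes $1,800 (running OOP $3,474). Insurer: $3,600 − $1,800 = $1,800.
Claim 4 ($400): 50% coinsurance on $400 = $200. OOP would hit $3,674 > $3,475, so the cap limits the patient to $3,475 − $3,474 = $1. Plan pays $400 − $1 = $399.

$399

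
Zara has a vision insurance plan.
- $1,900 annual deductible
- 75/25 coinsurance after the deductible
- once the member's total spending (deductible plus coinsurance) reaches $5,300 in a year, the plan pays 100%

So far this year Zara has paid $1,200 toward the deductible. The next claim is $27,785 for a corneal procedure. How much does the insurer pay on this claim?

$23,685

Deductible still to meet: $1,900 − $1,200 = $700.
The remaining $27,085 (= $27,785 − $700) moves to coinsurance.
Coinsurance: $27,085 × 25% = $6,771.25.
That puts the member's cost at $700 + $6,771.25 = $7,471.25 before any cap.
That would bring total out-of-pocket to $8,671.25, past the $5,300 cap. The member is capped at $5,300 − $1,200 = $4,100 on this claim.
The insurer covers the remainder: $27,785 − $4,100 = $23,685.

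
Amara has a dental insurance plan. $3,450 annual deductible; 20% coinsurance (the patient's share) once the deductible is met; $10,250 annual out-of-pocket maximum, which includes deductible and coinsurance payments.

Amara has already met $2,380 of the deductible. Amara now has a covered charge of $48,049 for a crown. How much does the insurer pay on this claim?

$2,380 of the $3,450 deductible is already met, leaving $1,070.
After the $1,070 deductible portion, $48,049 − $1,070 = $46,979 is subject to coinsurance.
Coinsurance: $46,979 × 20% = $9,395.80.
So the patient owes $1,070 + $9,395.80 = $10,465.80 before any cap.
That would bring total out-of-pocket to $12,845.80, past the $10,250 cap. The patient is capped at $10,250 − $2,380 = $7,870 on this claim.
Insurer pays the balance: $48,049 − $7,870 = $40,179.

$40,179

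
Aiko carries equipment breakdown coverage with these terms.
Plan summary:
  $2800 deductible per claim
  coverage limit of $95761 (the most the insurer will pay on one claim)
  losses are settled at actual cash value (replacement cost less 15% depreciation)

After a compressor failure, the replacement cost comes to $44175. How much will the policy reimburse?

Actual cash value after 15% depreciation: $44175 × 85% = $37548.75.
After the deductible, $37548.75 − $2800 = $34748.75 remains.
That's under the $95761 cap, so the insurer reimburses the full $34748.75.

$34748.75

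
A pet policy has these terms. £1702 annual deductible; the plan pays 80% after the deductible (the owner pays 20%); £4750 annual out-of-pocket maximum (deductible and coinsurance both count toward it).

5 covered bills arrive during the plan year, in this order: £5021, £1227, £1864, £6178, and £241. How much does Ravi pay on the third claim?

Claim 1 (£5021): £1702 to deductible, leaving £3319; coinsurance £3319 × 20% = £663.80. Owner owes £2365.80 (running OOP £2365.80).
Claim 2 (£1227): deductible met; 20% of £1227 = £245.40. Owner pays £245.40; OOP now £2611.20.
Claim 3 (£1864): deductible met; 20% of £1864 = £372.80. Owner pays £372.80; OOP now £2984.

£372.80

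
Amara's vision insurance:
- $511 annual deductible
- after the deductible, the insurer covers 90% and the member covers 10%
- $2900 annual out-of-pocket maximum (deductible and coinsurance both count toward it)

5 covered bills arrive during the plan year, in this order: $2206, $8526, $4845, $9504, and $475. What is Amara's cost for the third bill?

$484.50

#1 ($2206): $511 to deductible, leaving $1695; coinsurance $1695 × 10% = $169.50. Member pays $680.50; OOP now $680.50.
#2 ($8526): 10% coinsurance on $8526 = $852.60. Member owes $852.60 (running OOP $1533.10).
#3 ($4845): deductible met; 10% of $4845 = $484.50. Cost to member: $484.50. OOP to date $2017.60.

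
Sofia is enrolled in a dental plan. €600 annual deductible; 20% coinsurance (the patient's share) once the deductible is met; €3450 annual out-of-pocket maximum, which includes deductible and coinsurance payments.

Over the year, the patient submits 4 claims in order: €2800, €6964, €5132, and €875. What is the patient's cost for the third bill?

Bill 1, €2800: €600 to deductible, leaving €2200; coinsurance €2200 × 20% = €440. Cost to patient: €1040. OOP to date €1040.
Bill 2, €6964: deductible already satisfied, so patient's share is 20% × €6964 = €1392.80. Patient owes €1392.80 (running OOP €2432.80).
Bill 3, €5132: deductible met; 20% of €5132 = €1026.40. OOP would hit €3459.20 > €3450, so the cap limits the patient to €3450 − €2432.80 = €1017.20.

€1017.20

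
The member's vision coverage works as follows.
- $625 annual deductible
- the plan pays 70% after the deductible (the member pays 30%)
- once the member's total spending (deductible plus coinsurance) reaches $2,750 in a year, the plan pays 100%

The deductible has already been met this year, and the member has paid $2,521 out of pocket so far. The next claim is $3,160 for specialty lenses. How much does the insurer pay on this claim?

$2,931

With the deductible met, the entire $3,160 is subject to coinsurance.
30% of $3,160 = $948 falls to the member.
Adding $948 to the $2,521 already spent would give $3,469, which exceeds the $2,750 cap; the member pays just $2,750 − $2,521 = $229.
Insurer pays the balance: $3,160 − $229 = $2,931.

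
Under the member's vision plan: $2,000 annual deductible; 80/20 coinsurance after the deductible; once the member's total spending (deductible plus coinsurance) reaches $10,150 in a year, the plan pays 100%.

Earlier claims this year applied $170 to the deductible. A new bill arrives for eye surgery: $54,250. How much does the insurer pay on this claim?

Deductible still to meet: $2,000 − $170 = $1,830.
After the $1,830 deductible portion, $54,250 − $1,830 = $52,420 is subject to coinsurance.
Coinsurance: $52,420 × 20% = $10,484.
That puts the member's cost at $1,830 + $10,484 = $12,314 before any cap.
Adding $12,314 to the $170 already spent would give $12,484, which exceeds the $10,150 cap; the member pays just $10,150 − $170 = $9,980.
The plan picks up $54,250 − $9,980 = $44,270.

$44,270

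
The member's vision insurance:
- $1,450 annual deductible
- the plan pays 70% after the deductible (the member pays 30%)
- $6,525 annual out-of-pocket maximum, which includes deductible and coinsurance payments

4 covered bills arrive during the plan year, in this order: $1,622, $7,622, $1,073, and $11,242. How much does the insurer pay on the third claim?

Bill 1, $1,622: $1,450 to deductible, leaving $172; coinsurance $172 × 30% = $51.60. Member owes $1,501.60 (running OOP $1,501.60). Plan pays $1,622 − $1,501.60 = $120.40.
Bill 2, $7,622: 30% coinsurance on $7,622 = $2,286.60. Member pays $2,286.60; OOP now $3,788.20. Insurer: $7,622 − $2,286.60 = $5,335.40.
Bill 3, $1,073: deductible already satisfied, so member's share is 30% × $1,073 = $321.90. Member pays $321.90; OOP now $4,110.10. Plan pays $1,073 − $321.90 = $751.10.

$751.10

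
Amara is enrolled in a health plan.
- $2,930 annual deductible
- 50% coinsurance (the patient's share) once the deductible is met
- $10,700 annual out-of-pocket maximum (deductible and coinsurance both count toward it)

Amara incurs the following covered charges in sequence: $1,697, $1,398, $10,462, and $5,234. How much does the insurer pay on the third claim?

$5,231

Bill 1, $1,697: entire amount goes to the deductible. Patient owes $1,697 (running OOP $1,697). Plan pays $1,697 − $1,697 = $0.
Bill 2, $1,398: deductible takes $1,233, $165 remains; patient's 50% is $82.50. Patient owes $1,315.50 (running OOP $3,012.50). Plan pays $1,398 − $1,315.50 = $82.50.
Bill 3, $10,462: deductible already satisfied, so patient's share is 50% × $10,462 = $5,231. Patient owes $5,231 (running OOP $8,243.50). Insurer: $10,462 − $5,231 = $5,231.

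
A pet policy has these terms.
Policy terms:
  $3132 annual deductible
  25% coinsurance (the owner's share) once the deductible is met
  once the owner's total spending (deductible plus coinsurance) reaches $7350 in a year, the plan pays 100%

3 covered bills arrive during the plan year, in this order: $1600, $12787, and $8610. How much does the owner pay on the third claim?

Bill 1, $1600: all of it applies to the deductible. Cost to owner: $1600. OOP to date $1600.
Bill 2, $12787: $1532 finishes the deductible; $11255 goes to coinsurance; coinsurance $11255 × 25% = $2813.75. Owner owes $4345.75 (running OOP $5945.75).
Bill 3, $8610: 25% coinsurance on $8610 = $2152.50. OOP would hit $8098.25 > $7350, so the cap limits the owner to $7350 − $5945.75 = $1404.25.

$1404.25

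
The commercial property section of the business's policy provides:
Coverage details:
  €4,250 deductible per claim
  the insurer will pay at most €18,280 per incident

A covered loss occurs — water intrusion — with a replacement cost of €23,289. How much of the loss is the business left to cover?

After the deductible, €23,289 − €4,250 = €19,039 remains.
€19,039 exceeds the €18,280 limit, so the insurer pays the limit: €18,280.
The business bears the rest of the original loss: €23,289 − €18,280 = €5,009.

€5,009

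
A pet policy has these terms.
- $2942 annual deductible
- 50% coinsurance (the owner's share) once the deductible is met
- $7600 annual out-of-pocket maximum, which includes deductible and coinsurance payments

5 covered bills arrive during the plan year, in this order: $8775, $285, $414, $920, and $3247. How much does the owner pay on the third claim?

$207

#1 ($8775): $2942 to deductible, leaving $5833; 50% of $5833 = $2916.50. Owner owes $5858.50 (running OOP $5858.50).
#2 ($285): deductible already satisfied, so owner's share is 50% × $285 = $142.50. Owner owes $142.50 (running OOP $6001).
#3 ($414): deductible met; 50% of $414 = $207. Owner pays $207; OOP now $6208.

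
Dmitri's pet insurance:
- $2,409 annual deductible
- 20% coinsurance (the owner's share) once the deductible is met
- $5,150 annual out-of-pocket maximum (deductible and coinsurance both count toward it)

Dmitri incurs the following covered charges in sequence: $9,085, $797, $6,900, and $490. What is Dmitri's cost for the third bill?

Claim 1 ($9,085): $2,409 to deductible, leaving $6,676; owner's 20% is $1,335.20. Owner owes $3,744.20 (running OOP $3,744.20).
Claim 2 ($797): deductible met; 20% of $797 = $159.40. Owner pays $159.40; OOP now $3,903.60.
Claim 3 ($6,900): deductible already satisfied, so owner's share is 20% × $6,900 = $1,380. OOP would hit $5,283.60 > $5,150, so the cap limits the owner to $5,150 − $3,903.60 = $1,246.40.

$1,246.40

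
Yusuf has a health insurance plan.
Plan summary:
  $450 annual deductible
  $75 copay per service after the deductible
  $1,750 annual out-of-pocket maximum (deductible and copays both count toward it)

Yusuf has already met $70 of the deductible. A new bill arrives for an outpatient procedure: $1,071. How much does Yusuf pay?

$455

Deductible still to meet: $450 − $70 = $380.
The remaining $691 (= $1,071 − $380) moves to the copay.
Copay on this service: $75.
Patient responsibility before any cap: $380 + $75 = $455.
Cumulative spending $70 + $455 = $525 stays under the $1,750 maximum.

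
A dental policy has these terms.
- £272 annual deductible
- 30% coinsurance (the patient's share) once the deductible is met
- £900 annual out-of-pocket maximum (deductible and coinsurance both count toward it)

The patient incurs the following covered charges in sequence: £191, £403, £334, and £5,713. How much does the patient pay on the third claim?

£100.20

Bill 1, £191: entire amount goes to the deductible. Patient owes £191 (running OOP £191).
Bill 2, £403: £81 to deductible, leaving £322; coinsurance £322 × 30% = £96.60. Patient pays £177.60; OOP now £368.60.
Bill 3, £334: 30% coinsurance on £334 = £100.20. Patient owes £100.20 (running OOP £468.80).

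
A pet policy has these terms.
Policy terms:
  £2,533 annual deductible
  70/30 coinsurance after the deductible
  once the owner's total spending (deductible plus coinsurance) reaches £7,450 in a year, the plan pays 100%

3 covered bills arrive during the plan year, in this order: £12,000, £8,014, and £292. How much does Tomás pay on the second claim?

£2,076.90

#1 (£12,000): £2,533 to deductible, leaving £9,467; owner's 30% is £2,840.10. Owner pays £5,373.10; OOP now £5,373.10.
#2 (£8,014): deductible already satisfied, so owner's share is 30% × £8,014 = £2,404.20. Adding that to £5,373.10 gives £7,777.30, past the £7,450 cap; owner pays only £7,450 − £5,373.10 = £2,076.90.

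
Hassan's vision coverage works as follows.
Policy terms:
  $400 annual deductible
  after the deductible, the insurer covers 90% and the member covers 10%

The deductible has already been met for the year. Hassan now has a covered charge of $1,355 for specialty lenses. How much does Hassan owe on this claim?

$135.50

The deductible is already satisfied, so the full bill goes to coinsurance.
10% of $1,355 = $135.50 falls to the member.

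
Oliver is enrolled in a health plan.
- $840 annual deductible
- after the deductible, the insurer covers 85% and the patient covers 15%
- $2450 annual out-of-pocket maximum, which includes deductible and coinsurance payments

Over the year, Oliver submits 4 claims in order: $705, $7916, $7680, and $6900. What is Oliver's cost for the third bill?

$442.85

Claim 1 — $705: entire amount goes to the deductible. Patient pays $705; OOP now $705.
Claim 2 — $7916: $135 finishes the deductible; $7781 goes to coinsurance; patient's 15% is $1167.15. Patient pays $1302.15; OOP now $2007.15.
Claim 3 — $7680: 15% coinsurance on $7680 = $1152. OOP would hit $3159.15 > $2450, so the cap limits the patient to $2450 − $2007.15 = $442.85.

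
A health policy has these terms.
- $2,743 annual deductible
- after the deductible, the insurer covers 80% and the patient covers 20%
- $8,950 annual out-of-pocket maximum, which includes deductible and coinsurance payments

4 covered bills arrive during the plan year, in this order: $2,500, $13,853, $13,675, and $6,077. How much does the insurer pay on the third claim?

#1 ($2,500): entire amount goes to the deductible. Patient owes $2,500 (running OOP $2,500). Plan pays $2,500 − $2,500 = $0.
#2 ($13,853): $243 finishes the deductible; $13,610 goes to coinsurance; coinsurance $13,610 × 20% = $2,722. Cost to patient: $2,965. OOP to date $5,465. Plan pays $13,853 − $2,965 = $10,888.
#3 ($13,675): deductible met; 20% of $13,675 = $2,735. Patient pays $2,735; OOP now $8,200. Plan pays $13,675 − $2,735 = $10,940.

$10,940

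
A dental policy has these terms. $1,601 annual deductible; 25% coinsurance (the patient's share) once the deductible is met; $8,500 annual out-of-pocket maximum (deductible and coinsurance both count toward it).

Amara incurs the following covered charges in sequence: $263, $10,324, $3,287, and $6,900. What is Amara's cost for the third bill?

#1 ($263): all of it applies to the deductible. Patient owes $263 (running OOP $263).
#2 ($10,324): deductible takes $1,338, $8,986 remains; coinsurance $8,986 × 25% = $2,246.50. Patient owes $3,584.50 (running OOP $3,847.50).
#3 ($3,287): deductible already satisfied, so patient's share is 25% × $3,287 = $821.75. Patient owes $821.75 (running OOP $4,669.25).

$821.75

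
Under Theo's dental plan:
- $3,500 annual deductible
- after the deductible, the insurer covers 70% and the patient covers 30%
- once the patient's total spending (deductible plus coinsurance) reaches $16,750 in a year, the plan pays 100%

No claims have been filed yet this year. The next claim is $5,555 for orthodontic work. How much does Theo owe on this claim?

$4,116.50

Nothing has been paid toward the $3,500 deductible, so the first $3,500 of this charge is applied there.
After the $3,500 deductible portion, $5,555 − $3,500 = $2,055 is subject to coinsurance.
Patient's 30% share of $2,055 is $616.50.
So the patient owes $3,500 + $616.50 = $4,116.50 before any cap.
Cumulative spending $0 + $4,116.50 = $4,116.50 stays under the $16,750 maximum.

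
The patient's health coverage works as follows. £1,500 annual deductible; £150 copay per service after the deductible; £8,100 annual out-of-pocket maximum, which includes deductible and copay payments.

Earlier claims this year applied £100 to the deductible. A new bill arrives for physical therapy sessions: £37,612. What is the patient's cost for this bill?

Remaining deductible: £1,500 − £100 = £1,400.
The remaining £36,212 (= £37,612 − £1,400) moves to the copay.
Copay on this service: £150.
So the patient owes £1,400 + £150 = £1,550 before any cap.
Cumulative spending £100 + £1,550 = £1,650 stays under the £8,100 maximum.

£1,550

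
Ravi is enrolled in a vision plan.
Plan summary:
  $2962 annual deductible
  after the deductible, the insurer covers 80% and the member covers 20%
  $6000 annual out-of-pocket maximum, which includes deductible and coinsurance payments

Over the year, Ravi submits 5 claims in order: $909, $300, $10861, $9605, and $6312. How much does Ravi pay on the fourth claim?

$1216.40

Claim 1 ($909): entire amount goes to the deductible. Member pays $909; OOP now $909.
Claim 2 ($300): all of it applies to the deductible. Member owes $300 (running OOP $1209).
Claim 3 ($10861): deductible takes $1753, $9108 remains; member's 20% is $1821.60. Member pays $3574.60; OOP now $4783.60.
Claim 4 ($9605): deductible met; 20% of $9605 = $1921. OOP would hit $6704.60 > $6000, so the cap limits the member to $6000 − $4783.60 = $1216.40.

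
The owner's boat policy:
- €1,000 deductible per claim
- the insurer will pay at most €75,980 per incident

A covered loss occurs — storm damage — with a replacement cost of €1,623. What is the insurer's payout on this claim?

After the deductible, €1,623 − €1,000 = €623 remains.
That's under the €75,980 cap, so the insurer reimburses the full €623.

€623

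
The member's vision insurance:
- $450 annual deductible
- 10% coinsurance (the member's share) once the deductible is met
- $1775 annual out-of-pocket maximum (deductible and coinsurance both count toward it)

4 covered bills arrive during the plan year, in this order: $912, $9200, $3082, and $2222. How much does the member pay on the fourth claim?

$50.60

Claim 1 — $912: $450 finishes the deductible; $462 goes to coinsurance; member's 10% is $46.20. Member pays $496.20; OOP now $496.20.
Claim 2 — $9200: deductible already satisfied, so member's share is 10% × $9200 = $920. Member pays $920; OOP now $1416.20.
Claim 3 — $3082: deductible already satisfied, so member's share is 10% × $3082 = $308.20. Cost to member: $308.20. OOP to date $1724.40.
Claim 4 — $2222: deductible met; 10% of $2222 = $222.20. Adding that to $1724.40 gives $1946.60, past the $1775 cap; member pays only $1775 − $1724.40 = $50.60.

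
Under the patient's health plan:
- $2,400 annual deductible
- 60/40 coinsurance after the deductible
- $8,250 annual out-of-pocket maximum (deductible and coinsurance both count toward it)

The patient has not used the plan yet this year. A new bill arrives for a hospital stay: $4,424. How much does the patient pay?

Deductible not yet touched, so the first $2,400 of the bill goes to the deductible.
After the $2,400 deductible portion, $4,424 − $2,400 = $2,024 is subject to coinsurance.
Coinsurance: $2,024 × 40% = $809.60.
So the patient owes $2,400 + $809.60 = $3,209.60 before any cap.
Cumulative spending $0 + $3,209.60 = $3,209.60 stays under the $8,250 maximum.

$3,209.60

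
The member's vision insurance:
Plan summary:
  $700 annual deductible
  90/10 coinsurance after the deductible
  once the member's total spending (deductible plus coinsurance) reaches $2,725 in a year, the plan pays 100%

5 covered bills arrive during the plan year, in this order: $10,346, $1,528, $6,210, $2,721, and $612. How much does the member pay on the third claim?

#1 ($10,346): $700 finishes the deductible; $9,646 goes to coinsurance; member's 10% is $964.60. Member owes $1,664.60 (running OOP $1,664.60).
#2 ($1,528): deductible already satisfied, so member's share is 10% × $1,528 = $152.80. Cost to member: $152.80. OOP to date $1,817.40.
#3 ($6,210): deductible met; 10% of $6,210 = $621. Member owes $621 (running OOP $2,438.40).

$621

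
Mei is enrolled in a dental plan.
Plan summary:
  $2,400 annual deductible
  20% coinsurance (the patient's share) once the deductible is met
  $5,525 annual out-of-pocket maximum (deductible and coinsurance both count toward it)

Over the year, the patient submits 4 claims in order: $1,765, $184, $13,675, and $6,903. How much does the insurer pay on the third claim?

$10,579.20

Claim 1 — $1,765: fully absorbed by the deductible. Patient pays $1,765; OOP now $1,765. Insurer: $1,765 − $1,765 = $0.
Claim 2 — $184: entire amount goes to the deductible. Patient owes $184 (running OOP $1,949). Insurer: $184 − $184 = $0.
Claim 3 — $13,675: $451 finishes the deductible; $13,224 goes to coinsurance; 20% of $13,224 = $2,644.80. Cost to patient: $3,095.80. OOP to date $5,044.80. Insurer: $13,675 − $3,095.80 = $10,579.20.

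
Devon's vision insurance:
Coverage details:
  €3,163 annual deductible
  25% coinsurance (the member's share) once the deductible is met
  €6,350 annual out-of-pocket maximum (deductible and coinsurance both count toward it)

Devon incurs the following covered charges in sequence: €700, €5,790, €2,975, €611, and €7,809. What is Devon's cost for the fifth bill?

Claim 1 — €700: all of it applies to the deductible. Cost to member: €700. OOP to date €700.
Claim 2 — €5,790: €2,463 to deductible, leaving €3,327; 25% of €3,327 = €831.75. Cost to member: €3,294.75. OOP to date €3,994.75.
Claim 3 — €2,975: deductible already satisfied, so member's share is 25% × €2,975 = €743.75. Cost to member: €743.75. OOP to date €4,738.50.
Claim 4 — €611: 25% coinsurance on €611 = €152.75. Cost to member: €152.75. OOP to date €4,891.25.
Claim 5 — €7,809: deductible met; 25% of €7,809 = €1,952.25. That would push OOP to €6,843.50, over the €6,350 cap, so member pays €6,350 − €4,891.25 = €1,458.75.

€1,458.75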